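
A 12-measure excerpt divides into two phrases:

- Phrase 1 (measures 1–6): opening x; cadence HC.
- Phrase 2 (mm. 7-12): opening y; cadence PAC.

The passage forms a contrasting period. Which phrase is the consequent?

The phrase ending with the weaker cadence (half cadence) is the antecedent; the one ending more conclusively (perfect authentic cadence) is the consequent. The consequent is phrase 2.

phrase 2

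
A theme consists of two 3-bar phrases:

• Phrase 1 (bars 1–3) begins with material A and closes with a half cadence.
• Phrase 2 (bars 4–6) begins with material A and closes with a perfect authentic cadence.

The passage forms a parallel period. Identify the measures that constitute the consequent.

measures 4–6

The antecedent is the phrase ending with the weaker cadence (half cadence, phrase 1) and the consequent the one ending more conclusively (perfect authentic cadence, phrase 2); the consequent is mm. 4–6.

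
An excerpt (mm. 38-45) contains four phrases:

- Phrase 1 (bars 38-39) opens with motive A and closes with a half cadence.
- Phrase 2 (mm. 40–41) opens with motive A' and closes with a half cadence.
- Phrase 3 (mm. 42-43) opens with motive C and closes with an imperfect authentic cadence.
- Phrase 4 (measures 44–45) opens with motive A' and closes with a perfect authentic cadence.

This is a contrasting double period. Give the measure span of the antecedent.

measures 38–41

In a double period the first pair of phrases (ending half cadence) is the large antecedent and the second pair (ending perfect authentic cadence) is the large consequent; the antecedent is measures 38–41.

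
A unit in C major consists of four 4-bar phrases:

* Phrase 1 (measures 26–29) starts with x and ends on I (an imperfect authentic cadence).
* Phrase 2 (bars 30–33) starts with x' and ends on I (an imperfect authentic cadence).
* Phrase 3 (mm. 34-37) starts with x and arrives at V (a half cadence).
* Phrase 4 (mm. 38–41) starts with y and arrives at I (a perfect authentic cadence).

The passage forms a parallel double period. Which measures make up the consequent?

In a double period the four phrases pair into a large antecedent (phrases 1–2, ending imperfect authentic cadence) and a large consequent (phrases 3–4, ending perfect authentic cadence). The consequent spans measures 34–41.

measures 34–41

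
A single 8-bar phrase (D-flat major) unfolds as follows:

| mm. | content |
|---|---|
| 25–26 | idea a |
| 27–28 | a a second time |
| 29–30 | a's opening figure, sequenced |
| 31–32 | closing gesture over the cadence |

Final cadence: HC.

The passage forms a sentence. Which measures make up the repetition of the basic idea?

measures 27–28

The presentation of a sentence is the basic idea (mm. 25–26) plus its repetition (mm. 27–28); the repetition of the basic idea is therefore bars 27–28.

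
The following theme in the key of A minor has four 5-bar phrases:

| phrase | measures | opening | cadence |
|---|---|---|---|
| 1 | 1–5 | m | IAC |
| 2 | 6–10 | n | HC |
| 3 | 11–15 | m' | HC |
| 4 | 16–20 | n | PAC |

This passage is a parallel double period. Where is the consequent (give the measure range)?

measures 11–20

In a double period the four phrases pair into a large antecedent (phrases 1–2, ending half cadence) and a large consequent (phrases 3–4, ending perfect authentic cadence). The consequent spans mm. 11-20.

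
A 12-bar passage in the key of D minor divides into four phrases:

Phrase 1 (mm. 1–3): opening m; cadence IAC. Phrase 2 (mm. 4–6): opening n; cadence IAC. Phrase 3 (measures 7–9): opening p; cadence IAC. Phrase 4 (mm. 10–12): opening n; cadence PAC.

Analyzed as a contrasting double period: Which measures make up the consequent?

In a double period the four phrases pair into a large antecedent (phrases 1–2, ending imperfect authentic cadence) and a large consequent (phrases 3–4, ending perfect authentic cadence). The consequent spans mm. 7–12.

measures 7–12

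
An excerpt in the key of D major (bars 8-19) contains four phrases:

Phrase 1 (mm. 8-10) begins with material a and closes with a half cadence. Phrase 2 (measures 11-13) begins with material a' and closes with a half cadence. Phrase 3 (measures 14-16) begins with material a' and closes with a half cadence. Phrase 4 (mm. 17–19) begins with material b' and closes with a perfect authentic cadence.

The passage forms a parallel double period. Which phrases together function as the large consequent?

In a double period the first pair of phrases (ending half cadence) is the large antecedent and the second pair (ending perfect authentic cadence) is the large consequent; the consequent is phrases 3 and 4.

phrases 3 and 4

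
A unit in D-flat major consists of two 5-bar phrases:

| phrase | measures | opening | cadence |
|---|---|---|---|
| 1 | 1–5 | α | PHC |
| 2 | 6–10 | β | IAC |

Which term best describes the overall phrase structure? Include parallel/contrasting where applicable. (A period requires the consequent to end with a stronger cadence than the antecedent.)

Phrase 1 ends with a Phrygian half cadence (weaker) and phrase 2 with an imperfect authentic cadence (stronger): antecedent + consequent = a period.
The two phrases open with different material (α / β), so the period is contrasting.

contrasting period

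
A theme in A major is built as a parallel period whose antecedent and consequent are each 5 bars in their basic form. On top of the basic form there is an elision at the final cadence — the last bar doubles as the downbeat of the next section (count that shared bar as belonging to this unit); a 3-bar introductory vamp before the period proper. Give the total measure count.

13 measures

Basic parallel period: 5 + 5 = 10 bars.
10 (basic form) + 3 (introduction) = 13.
The elision shares a bar with the next section but does not change this unit's count.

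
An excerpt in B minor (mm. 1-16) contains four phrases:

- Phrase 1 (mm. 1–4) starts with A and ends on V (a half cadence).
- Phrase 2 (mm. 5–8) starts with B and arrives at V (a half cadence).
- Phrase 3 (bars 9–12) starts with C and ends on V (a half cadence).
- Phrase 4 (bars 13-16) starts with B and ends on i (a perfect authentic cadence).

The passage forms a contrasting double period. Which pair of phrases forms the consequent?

phrases 3 and 4

In a double period the first pair of phrases (ending half cadence) is the large antecedent and the second pair (ending perfect authentic cadence) is the large consequent; the consequent is phrases 3 and 4.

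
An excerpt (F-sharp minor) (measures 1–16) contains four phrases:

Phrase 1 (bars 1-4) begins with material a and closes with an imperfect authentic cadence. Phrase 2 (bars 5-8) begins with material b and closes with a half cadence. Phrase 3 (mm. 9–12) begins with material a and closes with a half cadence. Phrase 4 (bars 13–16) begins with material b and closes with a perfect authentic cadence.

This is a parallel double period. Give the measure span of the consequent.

In a double period the first pair of phrases (ending half cadence) is the large antecedent and the second pair (ending perfect authentic cadence) is the large consequent; the consequent is measures 9–16.

measures 9–16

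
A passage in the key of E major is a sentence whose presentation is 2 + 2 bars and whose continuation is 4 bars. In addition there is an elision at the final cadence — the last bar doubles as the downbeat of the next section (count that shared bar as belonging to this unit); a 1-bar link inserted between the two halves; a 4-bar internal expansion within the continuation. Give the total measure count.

13 measures

Basic sentence: 2 + 2 + 4 = 8 bars.
8 (basic form) + 1 (link) + 4 (internal expansion) = 13.
The elision shares a bar with the next section but does not change this unit's count.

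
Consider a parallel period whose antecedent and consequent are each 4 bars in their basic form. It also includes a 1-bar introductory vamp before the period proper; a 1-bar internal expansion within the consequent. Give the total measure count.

10 measures

Basic parallel period: 4 + 4 = 8 bars.
8 (basic form) + 1 (introduction) + 1 (internal expansion) = 10.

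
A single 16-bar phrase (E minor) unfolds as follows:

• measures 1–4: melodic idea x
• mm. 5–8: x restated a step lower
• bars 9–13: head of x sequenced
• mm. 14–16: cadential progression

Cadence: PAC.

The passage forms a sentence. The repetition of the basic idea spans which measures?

The presentation of a sentence is the basic idea (mm. 1–4) plus its repetition (mm. 5-8); the repetition of the basic idea is therefore measures 5–8.

measures 5–8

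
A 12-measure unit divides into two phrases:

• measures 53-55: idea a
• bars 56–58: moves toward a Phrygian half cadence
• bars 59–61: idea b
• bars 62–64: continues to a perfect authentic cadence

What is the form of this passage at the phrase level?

Phrase 1 ends with a Phrygian half cadence (weaker) and phrase 2 with a perfect authentic cadence (stronger): antecedent + consequent = a period.
The two phrases open with different material (a / b), so the period is contrasting.

contrasting period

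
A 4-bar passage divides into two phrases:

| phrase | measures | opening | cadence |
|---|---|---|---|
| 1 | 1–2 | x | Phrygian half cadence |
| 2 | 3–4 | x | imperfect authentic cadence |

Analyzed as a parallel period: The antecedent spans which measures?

measures 1–2

The antecedent is the phrase ending with the weaker cadence (Phrygian half cadence, phrase 1) and the consequent the one ending more conclusively (imperfect authentic cadence, phrase 2); the antecedent is bars 1–2.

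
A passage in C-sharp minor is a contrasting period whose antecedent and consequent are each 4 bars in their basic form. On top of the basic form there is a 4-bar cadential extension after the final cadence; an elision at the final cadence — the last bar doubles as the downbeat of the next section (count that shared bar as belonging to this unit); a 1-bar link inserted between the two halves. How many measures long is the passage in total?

Basic contrasting period: 4 + 4 = 8 bars.
8 (basic form) + 4 (cadential extension) + 1 (link) = 13.
The elision shares a bar with the next section but does not change this unit's count.

13 measures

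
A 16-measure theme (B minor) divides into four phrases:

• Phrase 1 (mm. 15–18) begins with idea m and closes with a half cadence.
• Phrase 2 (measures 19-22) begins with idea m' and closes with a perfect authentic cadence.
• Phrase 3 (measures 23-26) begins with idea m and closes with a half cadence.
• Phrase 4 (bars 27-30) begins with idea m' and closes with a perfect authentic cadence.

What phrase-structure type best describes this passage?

The cadence pattern HC–PAC–HC–PAC is weak–strong twice, and phrases 3–4 restate phrases 1–2: a period heard twice, not a double period (which would end weakly at phrase 2).

repeated period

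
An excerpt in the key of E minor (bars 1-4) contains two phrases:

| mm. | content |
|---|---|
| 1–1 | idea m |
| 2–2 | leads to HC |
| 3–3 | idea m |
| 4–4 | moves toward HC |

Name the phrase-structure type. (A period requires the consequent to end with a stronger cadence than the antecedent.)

repeated phrase

Both phrases have the same opening (m) and the same cadence (half cadence): the second is a restatement, not a consequent, so this is a repeated phrase rather than a period.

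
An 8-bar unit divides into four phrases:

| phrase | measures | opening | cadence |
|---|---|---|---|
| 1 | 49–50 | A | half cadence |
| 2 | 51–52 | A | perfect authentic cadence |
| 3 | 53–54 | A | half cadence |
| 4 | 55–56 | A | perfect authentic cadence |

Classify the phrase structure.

The cadence pattern HC–PAC–HC–PAC is weak–strong twice, and phrases 3–4 restate phrases 1–2: a period heard twice, not a double period (which would end weakly at phrase 2).

repeated period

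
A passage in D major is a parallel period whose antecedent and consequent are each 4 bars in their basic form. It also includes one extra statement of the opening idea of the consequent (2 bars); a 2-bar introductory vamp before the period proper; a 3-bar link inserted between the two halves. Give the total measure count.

Basic parallel period: 4 + 4 = 8 bars.
8 (basic form) + 2 (extra statement) + 2 (introduction) + 3 (link) = 15.

15 measures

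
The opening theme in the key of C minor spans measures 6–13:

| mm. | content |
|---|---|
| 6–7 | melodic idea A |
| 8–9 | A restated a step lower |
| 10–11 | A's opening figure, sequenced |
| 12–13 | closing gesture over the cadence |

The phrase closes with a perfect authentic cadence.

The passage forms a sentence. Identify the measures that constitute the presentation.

The presentation of a sentence is the basic idea (bars 6-7) plus its repetition (mm. 8–9); the presentation is therefore mm. 6–9.

measures 6–9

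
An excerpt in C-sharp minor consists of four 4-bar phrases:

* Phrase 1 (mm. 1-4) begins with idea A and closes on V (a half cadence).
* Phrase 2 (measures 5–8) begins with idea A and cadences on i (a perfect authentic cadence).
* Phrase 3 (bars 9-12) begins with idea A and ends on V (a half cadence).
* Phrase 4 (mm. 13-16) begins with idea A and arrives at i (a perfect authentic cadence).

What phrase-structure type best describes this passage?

The cadence pattern HC–PAC–HC–PAC is weak–strong twice, and phrases 3–4 restate phrases 1–2: a period heard twice, not a double period (which would end weakly at phrase 2).

repeated period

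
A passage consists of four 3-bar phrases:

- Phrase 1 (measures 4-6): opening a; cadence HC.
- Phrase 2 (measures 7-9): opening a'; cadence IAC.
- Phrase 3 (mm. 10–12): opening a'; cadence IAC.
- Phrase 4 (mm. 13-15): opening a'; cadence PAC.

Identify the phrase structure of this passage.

parallel double period

Four phrases in two halves: the first half (mm. 4–9) ends with an imperfect authentic cadence, the second (mm. 10–15) with a perfect authentic cadence — a large antecedent–consequent pair, i.e. a double period.
Phrase 3 begins with the same material as phrase 1, making it parallel.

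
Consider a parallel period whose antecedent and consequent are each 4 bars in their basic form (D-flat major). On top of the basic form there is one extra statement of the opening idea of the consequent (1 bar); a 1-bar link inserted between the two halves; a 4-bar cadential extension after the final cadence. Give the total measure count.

14 measures

Basic parallel period: 4 + 4 = 8 bars.
8 (basic form) + 1 (extra statement) + 1 (link) + 4 (cadential extension) = 14.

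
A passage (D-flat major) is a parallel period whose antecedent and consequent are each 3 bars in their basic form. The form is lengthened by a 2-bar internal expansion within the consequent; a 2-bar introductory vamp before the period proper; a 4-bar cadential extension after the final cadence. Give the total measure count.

Basic parallel period: 3 + 3 = 6 bars.
6 (basic form) + 2 (internal expansion) + 2 (introduction) + 4 (cadential extension) = 14.

14 measures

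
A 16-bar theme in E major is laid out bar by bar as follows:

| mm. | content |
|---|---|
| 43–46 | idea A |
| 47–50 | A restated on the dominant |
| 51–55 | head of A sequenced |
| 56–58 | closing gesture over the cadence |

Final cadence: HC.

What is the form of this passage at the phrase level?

Basic idea (measures 43–46) + its repetition (mm. 47–50) form the presentation; fragmentation and cadence (mm. 51–58) form the continuation — the 16-bar whole is a sentence.

sentence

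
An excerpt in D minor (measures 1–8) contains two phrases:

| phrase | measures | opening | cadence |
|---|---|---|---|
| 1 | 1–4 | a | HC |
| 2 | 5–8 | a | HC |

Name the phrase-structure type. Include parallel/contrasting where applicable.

repeated phrase

Both phrases have the same opening (a) and the same cadence (half cadence): the second is a restatement, not a consequent, so this is a repeated phrase rather than a period.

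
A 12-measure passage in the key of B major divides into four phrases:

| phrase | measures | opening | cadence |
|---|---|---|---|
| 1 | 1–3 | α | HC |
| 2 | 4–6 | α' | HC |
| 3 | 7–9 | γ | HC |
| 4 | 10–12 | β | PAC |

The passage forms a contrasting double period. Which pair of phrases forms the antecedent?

In a double period the first pair of phrases (ending half cadence) is the large antecedent and the second pair (ending perfect authentic cadence) is the large consequent; the antecedent is phrases 1 and 2.

phrases 1 and 2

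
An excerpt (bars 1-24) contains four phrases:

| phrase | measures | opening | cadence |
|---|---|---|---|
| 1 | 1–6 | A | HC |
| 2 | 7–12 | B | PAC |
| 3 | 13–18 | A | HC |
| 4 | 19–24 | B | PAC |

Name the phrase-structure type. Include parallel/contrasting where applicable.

The cadence pattern HC–PAC–HC–PAC is weak–strong twice, and phrases 3–4 restate phrases 1–2: a period heard twice, not a double period (which would end weakly at phrase 2).

repeated period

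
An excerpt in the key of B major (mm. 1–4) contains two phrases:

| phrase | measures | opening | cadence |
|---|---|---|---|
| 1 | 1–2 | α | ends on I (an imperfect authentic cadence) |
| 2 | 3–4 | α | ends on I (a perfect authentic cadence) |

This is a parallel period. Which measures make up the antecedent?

measures 1–2

The phrase ending with the weaker cadence (imperfect authentic cadence) is the antecedent; the one ending more conclusively (perfect authentic cadence) is the consequent. The antecedent is measures 1–2.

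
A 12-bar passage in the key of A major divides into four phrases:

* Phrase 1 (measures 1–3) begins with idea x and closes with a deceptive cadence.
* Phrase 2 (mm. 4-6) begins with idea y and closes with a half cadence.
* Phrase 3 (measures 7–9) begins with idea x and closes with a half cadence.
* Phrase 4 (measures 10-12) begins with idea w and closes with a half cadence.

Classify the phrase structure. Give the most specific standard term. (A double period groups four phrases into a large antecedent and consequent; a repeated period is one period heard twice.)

Phrase 4 ends with a half cadence, no stronger than phrase 2's half cadence, so the four phrases do not form a double period; nor do phrases 3–4 duplicate 1–2, so it is not a repeated period. With no phrase reaching a conclusive cadence, the passage is a phrase group.

phrase group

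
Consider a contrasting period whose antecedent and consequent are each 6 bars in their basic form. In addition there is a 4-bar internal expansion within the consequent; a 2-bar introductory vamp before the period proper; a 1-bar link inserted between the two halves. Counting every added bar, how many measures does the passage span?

Basic contrasting period: 6 + 6 = 12 bars.
12 (basic form) + 4 (internal expansion) + 2 (introduction) + 1 (link) = 19.

19 measures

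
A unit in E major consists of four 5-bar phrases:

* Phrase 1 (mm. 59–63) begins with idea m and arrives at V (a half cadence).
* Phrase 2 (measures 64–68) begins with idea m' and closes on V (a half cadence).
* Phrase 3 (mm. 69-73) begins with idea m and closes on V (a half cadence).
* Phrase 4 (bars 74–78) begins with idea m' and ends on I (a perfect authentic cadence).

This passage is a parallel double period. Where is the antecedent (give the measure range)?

In a double period the four phrases pair into a large antecedent (phrases 1–2, ending half cadence) and a large consequent (phrases 3–4, ending perfect authentic cadence). The antecedent spans bars 59–68.

measures 59–68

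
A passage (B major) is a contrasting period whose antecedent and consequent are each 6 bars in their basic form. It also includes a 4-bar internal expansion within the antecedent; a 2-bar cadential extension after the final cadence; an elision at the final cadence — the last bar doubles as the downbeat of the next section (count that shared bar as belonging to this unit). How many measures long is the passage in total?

18 measures

Basic contrasting period: 6 + 6 = 12 bars.
12 (basic form) + 4 (internal expansion) + 2 (cadential extension) = 18.
The elision shares a bar with the next section but does not change this unit's count.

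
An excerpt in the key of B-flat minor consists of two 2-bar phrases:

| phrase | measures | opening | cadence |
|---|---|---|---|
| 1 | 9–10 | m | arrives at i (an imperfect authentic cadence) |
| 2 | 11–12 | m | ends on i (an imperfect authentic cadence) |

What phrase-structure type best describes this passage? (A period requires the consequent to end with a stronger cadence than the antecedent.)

repeated phrase

Both phrases have the same opening (m) and the same cadence (imperfect authentic cadence): the second is a restatement, not a consequent, so this is a repeated phrase rather than a period.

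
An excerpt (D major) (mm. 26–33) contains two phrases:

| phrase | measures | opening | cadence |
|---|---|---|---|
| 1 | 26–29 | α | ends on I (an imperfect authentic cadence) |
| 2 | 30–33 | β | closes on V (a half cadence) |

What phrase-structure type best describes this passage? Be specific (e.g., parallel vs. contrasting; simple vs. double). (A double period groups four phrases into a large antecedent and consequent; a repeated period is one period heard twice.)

phrase group

The second phrase closes with a half cadence, which is not stronger than the first phrase's imperfect authentic cadence; without a weak→strong cadential pair there is no antecedent–consequent relationship, so this is a phrase group rather than a period.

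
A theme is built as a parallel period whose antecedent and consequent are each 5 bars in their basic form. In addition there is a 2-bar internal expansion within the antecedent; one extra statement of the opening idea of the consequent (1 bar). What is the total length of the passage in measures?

13 measures

Basic parallel period: 5 + 5 = 10 bars.
10 (basic form) + 2 (internal expansion) + 1 (extra statement) = 13.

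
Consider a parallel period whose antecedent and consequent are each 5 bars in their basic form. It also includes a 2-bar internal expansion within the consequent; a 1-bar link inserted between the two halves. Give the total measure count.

Basic parallel period: 5 + 5 = 10 bars.
10 (basic form) + 2 (internal expansion) + 1 (link) = 13.

13 measures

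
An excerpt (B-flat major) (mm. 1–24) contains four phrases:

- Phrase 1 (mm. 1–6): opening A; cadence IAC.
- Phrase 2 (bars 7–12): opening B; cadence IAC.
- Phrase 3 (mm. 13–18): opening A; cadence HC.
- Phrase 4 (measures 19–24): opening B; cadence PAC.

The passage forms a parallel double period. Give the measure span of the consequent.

measures 13–24

In a double period the first pair of phrases (ending imperfect authentic cadence) is the large antecedent and the second pair (ending perfect authentic cadence) is the large consequent; the consequent is measures 13–24.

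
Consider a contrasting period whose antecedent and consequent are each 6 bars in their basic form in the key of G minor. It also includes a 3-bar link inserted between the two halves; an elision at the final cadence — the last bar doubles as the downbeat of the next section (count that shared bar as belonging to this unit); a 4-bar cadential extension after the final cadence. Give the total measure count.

19 measures

Basic contrasting period: 6 + 6 = 12 bars.
12 (basic form) + 3 (link) + 4 (cadential extension) = 19.
The elision shares a bar with the next section but does not change this unit's count.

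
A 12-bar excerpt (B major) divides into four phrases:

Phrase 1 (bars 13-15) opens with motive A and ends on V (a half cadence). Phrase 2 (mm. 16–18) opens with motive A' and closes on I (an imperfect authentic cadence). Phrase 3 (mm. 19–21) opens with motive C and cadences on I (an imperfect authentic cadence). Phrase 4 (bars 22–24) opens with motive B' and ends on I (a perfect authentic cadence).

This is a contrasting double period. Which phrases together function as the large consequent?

phrases 3 and 4

In a double period the first pair of phrases (ending imperfect authentic cadence) is the large antecedent and the second pair (ending perfect authentic cadence) is the large consequent; the consequent is phrases 3 and 4.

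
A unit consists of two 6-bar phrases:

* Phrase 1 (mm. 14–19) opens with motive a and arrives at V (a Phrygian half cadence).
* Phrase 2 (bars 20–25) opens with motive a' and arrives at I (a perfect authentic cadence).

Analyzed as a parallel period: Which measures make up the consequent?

measures 20–25

The antecedent is the phrase ending with the weaker cadence (Phrygian half cadence, phrase 1) and the consequent the one ending more conclusively (perfect authentic cadence, phrase 2); the consequent is bars 20–25.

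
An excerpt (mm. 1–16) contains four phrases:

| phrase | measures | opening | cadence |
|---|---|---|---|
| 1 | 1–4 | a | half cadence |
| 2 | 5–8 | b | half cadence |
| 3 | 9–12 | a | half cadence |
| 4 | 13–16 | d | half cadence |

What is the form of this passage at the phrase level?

Phrase 4 ends with a half cadence, no stronger than phrase 2's half cadence, so the four phrases do not form a double period; nor do phrases 3–4 duplicate 1–2, so it is not a repeated period. With no phrase reaching a conclusive cadence, the passage is a phrase group.

phrase group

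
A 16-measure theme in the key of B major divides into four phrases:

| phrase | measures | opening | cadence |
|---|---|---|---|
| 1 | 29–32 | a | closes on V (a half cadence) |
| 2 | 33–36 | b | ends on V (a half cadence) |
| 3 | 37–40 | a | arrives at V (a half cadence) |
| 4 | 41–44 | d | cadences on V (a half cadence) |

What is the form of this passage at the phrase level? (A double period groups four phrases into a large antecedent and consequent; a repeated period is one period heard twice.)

Phrase 4 ends with a half cadence, no stronger than phrase 2's half cadence, so the four phrases do not form a double period; nor do phrases 3–4 duplicate 1–2, so it is not a repeated period. With no phrase reaching a conclusive cadence, the passage is a phrase group.

phrase group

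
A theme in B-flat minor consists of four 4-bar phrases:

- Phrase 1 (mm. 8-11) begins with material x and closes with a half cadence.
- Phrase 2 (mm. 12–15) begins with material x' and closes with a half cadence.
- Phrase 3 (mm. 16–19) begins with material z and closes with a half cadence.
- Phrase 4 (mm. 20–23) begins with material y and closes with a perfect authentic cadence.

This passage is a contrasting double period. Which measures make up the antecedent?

In a double period the four phrases pair into a large antecedent (phrases 1–2, ending half cadence) and a large consequent (phrases 3–4, ending perfect authentic cadence). The antecedent spans mm. 8-15.

measures 8–15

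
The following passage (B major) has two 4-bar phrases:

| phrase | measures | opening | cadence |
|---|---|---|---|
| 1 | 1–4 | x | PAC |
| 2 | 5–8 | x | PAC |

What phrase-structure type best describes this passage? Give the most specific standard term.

Both phrases have the same opening (x) and the same cadence (perfect authentic cadence): the second is a restatement, not a consequent, so this is a repeated phrase rather than a period.

repeated phrase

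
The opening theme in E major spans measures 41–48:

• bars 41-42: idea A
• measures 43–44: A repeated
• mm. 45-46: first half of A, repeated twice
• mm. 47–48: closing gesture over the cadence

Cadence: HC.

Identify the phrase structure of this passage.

Basic idea (mm. 41-42) + its repetition (bars 43–44) form the presentation; fragmentation and cadence (bars 45–48) form the continuation — the 8-bar whole is a sentence.

sentence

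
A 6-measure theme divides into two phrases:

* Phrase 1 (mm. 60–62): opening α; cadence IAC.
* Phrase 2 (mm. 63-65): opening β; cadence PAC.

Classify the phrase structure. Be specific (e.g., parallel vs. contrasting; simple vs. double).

Phrase 1 ends with an imperfect authentic cadence (weaker) and phrase 2 with a perfect authentic cadence (stronger): antecedent + consequent = a period.
The two phrases open with different material (α / β), so the period is contrasting.

contrasting period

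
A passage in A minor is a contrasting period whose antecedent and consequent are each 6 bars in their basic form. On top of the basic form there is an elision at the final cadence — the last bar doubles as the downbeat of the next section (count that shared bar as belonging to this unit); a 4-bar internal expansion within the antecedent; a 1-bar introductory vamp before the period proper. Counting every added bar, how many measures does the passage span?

Basic contrasting period: 6 + 6 = 12 bars.
12 (basic form) + 4 (internal expansion) + 1 (introduction) = 17.
The elision shares a bar with the next section but does not change this unit's count.

17 measures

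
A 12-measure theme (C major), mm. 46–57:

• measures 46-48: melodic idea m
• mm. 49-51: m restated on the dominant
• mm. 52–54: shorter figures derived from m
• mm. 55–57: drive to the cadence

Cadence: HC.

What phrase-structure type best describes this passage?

sentence

Basic idea (mm. 46–48) + its repetition (measures 49-51) form the presentation; fragmentation and cadence (mm. 52–57) form the continuation — the 12-bar whole is a sentence.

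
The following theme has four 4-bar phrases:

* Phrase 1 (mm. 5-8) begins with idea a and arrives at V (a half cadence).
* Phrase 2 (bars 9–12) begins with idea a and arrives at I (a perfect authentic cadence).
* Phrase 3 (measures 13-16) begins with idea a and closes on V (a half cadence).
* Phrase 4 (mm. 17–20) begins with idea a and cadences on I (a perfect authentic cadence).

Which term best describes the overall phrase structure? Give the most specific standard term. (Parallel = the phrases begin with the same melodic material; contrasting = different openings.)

The cadence pattern HC–PAC–HC–PAC is weak–strong twice, and phrases 3–4 restate phrases 1–2: a period heard twice, not a double period (which would end weakly at phrase 2).

repeated period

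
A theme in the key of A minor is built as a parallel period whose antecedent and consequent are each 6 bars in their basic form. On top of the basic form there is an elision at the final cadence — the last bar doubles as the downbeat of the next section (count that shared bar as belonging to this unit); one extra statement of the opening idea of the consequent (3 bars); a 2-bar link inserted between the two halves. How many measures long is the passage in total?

Basic parallel period: 6 + 6 = 12 bars.
12 (basic form) + 3 (extra statement) + 2 (link) = 17.
The elision shares a bar with the next section but does not change this unit's count.

17 measures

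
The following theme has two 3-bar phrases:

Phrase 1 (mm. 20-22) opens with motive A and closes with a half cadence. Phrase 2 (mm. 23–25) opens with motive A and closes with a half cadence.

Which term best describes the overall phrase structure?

repeated phrase

Both phrases have the same opening (A) and the same cadence (half cadence): the second is a restatement, not a consequent, so this is a repeated phrase rather than a period.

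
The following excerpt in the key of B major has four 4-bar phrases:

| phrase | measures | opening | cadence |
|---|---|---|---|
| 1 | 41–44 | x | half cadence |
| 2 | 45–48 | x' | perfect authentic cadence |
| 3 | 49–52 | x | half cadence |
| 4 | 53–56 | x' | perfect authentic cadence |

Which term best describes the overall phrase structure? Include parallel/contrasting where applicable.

The cadence pattern HC–PAC–HC–PAC is weak–strong twice, and phrases 3–4 restate phrases 1–2: a period heard twice, not a double period (which would end weakly at phrase 2).

repeated period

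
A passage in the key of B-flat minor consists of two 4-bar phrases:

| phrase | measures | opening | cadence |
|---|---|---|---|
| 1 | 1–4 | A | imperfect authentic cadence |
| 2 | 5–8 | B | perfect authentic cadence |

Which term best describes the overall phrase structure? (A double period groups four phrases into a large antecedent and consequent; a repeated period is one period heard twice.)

Phrase 1 ends with an imperfect authentic cadence (weaker) and phrase 2 with a perfect authentic cadence (stronger): antecedent + consequent = a period.
The two phrases open with different material (A / B), so the period is contrasting.

contrasting period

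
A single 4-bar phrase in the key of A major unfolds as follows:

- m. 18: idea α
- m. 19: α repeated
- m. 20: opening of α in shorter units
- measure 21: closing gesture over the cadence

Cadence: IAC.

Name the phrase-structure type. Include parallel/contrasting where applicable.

sentence

Basic idea (measure 18) + its repetition (m. 19) form the presentation; fragmentation and cadence (bars 20–21) form the continuation — the 4-bar whole is a sentence.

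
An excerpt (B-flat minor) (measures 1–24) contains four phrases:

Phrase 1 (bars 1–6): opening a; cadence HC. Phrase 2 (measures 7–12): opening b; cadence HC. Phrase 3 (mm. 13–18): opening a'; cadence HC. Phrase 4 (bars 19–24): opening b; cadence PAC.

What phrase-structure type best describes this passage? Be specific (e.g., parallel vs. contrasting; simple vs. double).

Four phrases in two halves: the first half (measures 1–12) ends with a half cadence, the second (mm. 13–24) with a perfect authentic cadence — a large antecedent–consequent pair, i.e. a double period.
Phrase 3 begins with the same material as phrase 1, making it parallel.

parallel double period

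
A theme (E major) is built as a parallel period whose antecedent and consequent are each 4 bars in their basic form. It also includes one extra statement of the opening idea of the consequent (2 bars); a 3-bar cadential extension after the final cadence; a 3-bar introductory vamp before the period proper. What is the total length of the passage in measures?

Basic parallel period: 4 + 4 = 8 bars.
8 (basic form) + 2 (extra statement) + 3 (cadential extension) + 3 (introduction) = 16.

16 measures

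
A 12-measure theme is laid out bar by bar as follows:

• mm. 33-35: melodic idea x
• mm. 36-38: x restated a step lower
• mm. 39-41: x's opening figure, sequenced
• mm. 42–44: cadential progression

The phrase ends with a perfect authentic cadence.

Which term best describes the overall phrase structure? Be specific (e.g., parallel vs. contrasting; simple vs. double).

sentence

Basic idea (mm. 33-35) + its repetition (mm. 36–38) form the presentation; fragmentation and cadence (mm. 39–44) form the continuation — the 12-bar whole is a sentence.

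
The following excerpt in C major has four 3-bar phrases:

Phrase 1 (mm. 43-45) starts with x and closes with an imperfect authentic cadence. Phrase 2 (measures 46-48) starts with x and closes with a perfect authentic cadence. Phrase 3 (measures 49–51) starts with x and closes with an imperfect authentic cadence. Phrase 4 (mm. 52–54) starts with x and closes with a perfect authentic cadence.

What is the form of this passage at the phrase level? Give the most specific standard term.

The cadence pattern IAC–PAC–IAC–PAC is weak–strong twice, and phrases 3–4 restate phrases 1–2: a period heard twice, not a double period (which would end weakly at phrase 2).

repeated period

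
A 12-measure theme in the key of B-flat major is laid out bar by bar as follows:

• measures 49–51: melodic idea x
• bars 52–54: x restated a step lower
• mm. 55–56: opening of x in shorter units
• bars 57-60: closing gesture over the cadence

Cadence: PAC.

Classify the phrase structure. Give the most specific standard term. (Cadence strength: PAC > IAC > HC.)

sentence

Basic idea (mm. 49–51) + its repetition (measures 52–54) form the presentation; fragmentation and cadence (bars 55–60) form the continuation — the 12-bar whole is a sentence.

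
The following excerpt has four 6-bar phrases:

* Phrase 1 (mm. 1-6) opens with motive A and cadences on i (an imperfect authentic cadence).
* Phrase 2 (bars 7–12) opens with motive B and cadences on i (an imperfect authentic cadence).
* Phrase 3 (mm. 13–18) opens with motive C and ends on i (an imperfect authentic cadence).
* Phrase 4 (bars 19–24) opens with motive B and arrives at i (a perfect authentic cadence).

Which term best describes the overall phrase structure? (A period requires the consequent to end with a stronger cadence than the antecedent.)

Four phrases in two halves: the first half (bars 1-12) ends with an imperfect authentic cadence, the second (measures 13–24) with a perfect authentic cadence — a large antecedent–consequent pair, i.e. a double period.
Phrase 3 begins with different material from phrase 1, making it contrasting.

contrasting double period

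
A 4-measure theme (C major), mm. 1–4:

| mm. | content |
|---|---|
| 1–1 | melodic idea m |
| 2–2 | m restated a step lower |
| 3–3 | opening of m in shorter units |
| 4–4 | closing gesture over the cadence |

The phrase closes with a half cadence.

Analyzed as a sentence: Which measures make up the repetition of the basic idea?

measures 2–2

The presentation of a sentence is the basic idea (measure 1) plus its repetition (m. 2); the repetition of the basic idea is therefore measure 2.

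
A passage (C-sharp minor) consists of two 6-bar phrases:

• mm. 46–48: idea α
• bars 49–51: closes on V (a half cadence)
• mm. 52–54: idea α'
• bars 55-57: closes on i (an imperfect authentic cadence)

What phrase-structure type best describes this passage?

parallel period

Phrase 1 ends with a half cadence (weaker) and phrase 2 with an imperfect authentic cadence (stronger): antecedent + consequent = a period.
The two phrases open with the same material (α / α'), so the period is parallel.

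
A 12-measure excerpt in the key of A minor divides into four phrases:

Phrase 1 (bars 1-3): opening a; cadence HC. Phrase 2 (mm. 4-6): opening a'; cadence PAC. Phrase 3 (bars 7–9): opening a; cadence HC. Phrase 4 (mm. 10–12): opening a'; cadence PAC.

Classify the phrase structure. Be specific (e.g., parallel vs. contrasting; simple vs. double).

The cadence pattern HC–PAC–HC–PAC is weak–strong twice, and phrases 3–4 restate phrases 1–2: a period heard twice, not a double period (which would end weakly at phrase 2).

repeated period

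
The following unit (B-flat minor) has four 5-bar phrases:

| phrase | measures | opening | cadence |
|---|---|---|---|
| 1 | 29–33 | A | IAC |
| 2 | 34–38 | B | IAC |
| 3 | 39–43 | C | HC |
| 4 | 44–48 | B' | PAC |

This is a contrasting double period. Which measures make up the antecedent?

measures 29–38

In a double period the first pair of phrases (ending imperfect authentic cadence) is the large antecedent and the second pair (ending perfect authentic cadence) is the large consequent; the antecedent is measures 29–38.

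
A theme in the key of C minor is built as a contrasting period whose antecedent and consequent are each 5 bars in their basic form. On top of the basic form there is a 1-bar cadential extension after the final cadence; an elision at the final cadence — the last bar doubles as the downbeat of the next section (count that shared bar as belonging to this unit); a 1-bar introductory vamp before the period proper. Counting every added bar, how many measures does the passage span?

Basic contrasting period: 5 + 5 = 10 bars.
10 (basic form) + 1 (cadential extension) + 1 (introduction) = 12.
The elision shares a bar with the next section but does not change this unit's count.

12 measures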